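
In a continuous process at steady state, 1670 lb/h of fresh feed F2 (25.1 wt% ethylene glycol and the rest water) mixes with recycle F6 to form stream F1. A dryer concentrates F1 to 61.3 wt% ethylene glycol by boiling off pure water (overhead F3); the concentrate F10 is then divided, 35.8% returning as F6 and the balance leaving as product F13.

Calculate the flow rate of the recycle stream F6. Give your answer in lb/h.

Overall ethylene glycol balance (none leaves overhead): ethylene glycol in fresh feed = ethylene glycol in product, i.e. 1670×0.251 = (1−0.358)·F10·0.613.
F10 = 419.17/(0.613×0.642) = 1065.1 lb/h.
Recycle F6 = 0.358×1065.1 = 381.31 lb/h.

381.3 lb/h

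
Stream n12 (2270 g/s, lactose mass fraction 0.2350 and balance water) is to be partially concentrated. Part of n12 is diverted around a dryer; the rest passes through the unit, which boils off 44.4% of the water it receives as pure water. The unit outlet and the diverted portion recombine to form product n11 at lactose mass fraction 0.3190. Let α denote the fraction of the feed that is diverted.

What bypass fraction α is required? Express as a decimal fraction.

All 2270×0.235 = 533.45 g/s of lactose reaches n11, so n11 = 533.45/0.319 = 1672.3 g/s and vapour = 597.74 g/s.
The evaporator receives (1−α)·2270 of feed at 0.765 water and removes 0.444 of that water:
0.444×0.765×(1−α)×2270 = 597.74
(1−α) = 597.74/771.03 = 0.7753;  α = 0.2247.

0.225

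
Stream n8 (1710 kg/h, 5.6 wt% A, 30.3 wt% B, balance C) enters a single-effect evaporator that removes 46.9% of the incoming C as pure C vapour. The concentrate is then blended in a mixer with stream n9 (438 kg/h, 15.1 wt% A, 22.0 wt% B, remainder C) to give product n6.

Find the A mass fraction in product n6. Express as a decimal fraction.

Vapour removed = 0.469×0.641×1710 = 514.08 kg/h; concentrate = 1195.9 kg/h.
A reaching the mixer = 95.76 (from concentrate) + 438×0.151 = 161.9 kg/h.
Product flow = 1195.9 + 438 = 1633.9 kg/h; A fraction = 0.0991.

0.0991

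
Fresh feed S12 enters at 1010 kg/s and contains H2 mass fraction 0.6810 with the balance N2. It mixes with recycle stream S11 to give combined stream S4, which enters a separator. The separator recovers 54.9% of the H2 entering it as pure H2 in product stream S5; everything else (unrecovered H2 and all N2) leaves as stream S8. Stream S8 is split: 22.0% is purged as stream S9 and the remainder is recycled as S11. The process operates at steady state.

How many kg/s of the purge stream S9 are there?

427.5 kg/s

N2 enters only via S12 and leaves only via the purge: 1010×0.319 = 0.220×(N2 in S8), and the separator passes all N2, so N2 in S4 = N2 in S8 = 1464.5 kg/s.
H2 in S4: m_A = 1010×0.681 + (1−0.220)·(1−0.549)·m_A, so m_A = 687.81/0.6482 = 1061.1 kg/s.
S8 = (1−0.549)×1061.1 + 1464.5 = 1943 kg/s.
Purge S9 = 0.220×1943 = 427.47 kg/s.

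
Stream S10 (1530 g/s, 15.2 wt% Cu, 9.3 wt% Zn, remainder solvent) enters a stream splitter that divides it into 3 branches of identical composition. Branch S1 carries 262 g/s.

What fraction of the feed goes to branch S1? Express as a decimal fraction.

0.171

Fraction to S1 = 262/1530 = 0.1712.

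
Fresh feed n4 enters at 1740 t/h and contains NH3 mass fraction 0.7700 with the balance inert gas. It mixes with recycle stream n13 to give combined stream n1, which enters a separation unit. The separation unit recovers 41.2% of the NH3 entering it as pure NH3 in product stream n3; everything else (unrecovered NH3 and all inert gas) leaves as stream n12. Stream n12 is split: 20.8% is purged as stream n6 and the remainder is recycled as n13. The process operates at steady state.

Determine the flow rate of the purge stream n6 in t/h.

inert gas enters only via n4 and leaves only via the purge: 1740×0.230 = 0.208×(inert gas in n12), and the separation unit passes all inert gas, so inert gas in n1 = inert gas in n12 = 1924 t/h.
NH3 in n1: m_A = 1740×0.770 + (1−0.208)·(1−0.412)·m_A, so m_A = 1339.8/0.5343 = 2507.6 t/h.
n12 = (1−0.412)×2507.6 + 1924 = 3398.5 t/h.
Purge n6 = 0.208×3398.5 = 706.88 t/h.

706.9 t/h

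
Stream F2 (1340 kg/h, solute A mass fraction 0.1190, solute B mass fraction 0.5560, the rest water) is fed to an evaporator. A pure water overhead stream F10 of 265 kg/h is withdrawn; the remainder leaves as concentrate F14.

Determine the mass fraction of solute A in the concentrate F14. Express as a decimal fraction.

solute A is not removed: 1340×0.119 = 159.46 kg/h of solute A enters F14.
Concentrate = 1340 − 265 = 1075 kg/h.
Mass fraction = 159.46/1075 = 0.1483.

0.1483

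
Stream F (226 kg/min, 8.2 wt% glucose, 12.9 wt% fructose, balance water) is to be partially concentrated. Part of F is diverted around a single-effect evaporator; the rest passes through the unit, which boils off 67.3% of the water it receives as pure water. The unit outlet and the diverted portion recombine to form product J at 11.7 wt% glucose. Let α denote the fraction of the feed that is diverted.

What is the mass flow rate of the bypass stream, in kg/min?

All 226×0.082 = 18.532 kg/min of glucose reaches J, so J = 18.532/0.117 = 158.39 kg/min and vapour = 67.607 kg/min.
The evaporator receives (1−α)·226 of feed at 0.789 water and removes 0.673 of that water:
0.673×0.789×(1−α)×226 = 67.607
(1−α) = 67.607/120.01 = 0.5634;  α = 0.4366.
Bypass flow = 0.4366×226 = 98.679 kg/min.

98.68 kg/min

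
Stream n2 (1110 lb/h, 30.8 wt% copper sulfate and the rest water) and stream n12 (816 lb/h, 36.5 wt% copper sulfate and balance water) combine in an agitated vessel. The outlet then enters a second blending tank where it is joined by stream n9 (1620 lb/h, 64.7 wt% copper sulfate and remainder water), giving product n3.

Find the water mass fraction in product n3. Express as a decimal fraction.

0.524

Overall, product flow = 3546 lb/h.
water in = 1110×0.692 + 816×0.635 + 1620×0.353 = 1858.1 lb/h.
water fraction in n3 = 0.524.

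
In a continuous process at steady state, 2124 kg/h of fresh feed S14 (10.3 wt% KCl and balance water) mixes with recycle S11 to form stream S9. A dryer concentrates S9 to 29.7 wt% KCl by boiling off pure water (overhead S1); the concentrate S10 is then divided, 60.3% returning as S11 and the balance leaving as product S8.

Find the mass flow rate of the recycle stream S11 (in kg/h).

Overall KCl balance (none leaves overhead): KCl in fresh feed = KCl in product, i.e. 2124×0.103 = (1−0.603)·S10·0.297.
S10 = 218.77/(0.297×0.397) = 1855.4 kg/h.
Recycle S11 = 0.603×1855.4 = 1118.8 kg/h.

1119 kg/h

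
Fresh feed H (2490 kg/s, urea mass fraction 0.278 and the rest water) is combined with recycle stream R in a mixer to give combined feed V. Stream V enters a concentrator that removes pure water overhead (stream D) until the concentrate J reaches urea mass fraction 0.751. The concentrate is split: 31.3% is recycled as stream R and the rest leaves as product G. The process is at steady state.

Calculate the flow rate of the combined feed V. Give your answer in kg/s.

2910 kg/s

Overall urea balance (none leaves overhead): urea in fresh feed = urea in product, i.e. 2490×0.278 = (1−0.313)·J·0.751.
J = 692.22/(0.751×0.687) = 1341.7 kg/s.
Recycle R = 0.313×1341.7 = 419.94 kg/s.
Combined feed V = 2490 + 419.94 = 2909.9 kg/s.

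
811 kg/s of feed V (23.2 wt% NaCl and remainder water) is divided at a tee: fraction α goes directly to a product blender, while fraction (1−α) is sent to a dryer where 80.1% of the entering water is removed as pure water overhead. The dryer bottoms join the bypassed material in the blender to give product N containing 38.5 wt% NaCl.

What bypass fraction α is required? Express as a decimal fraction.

All 811×0.232 = 188.15 kg/s of NaCl reaches N, so N = 188.15/0.385 = 488.71 kg/s and vapour = 322.29 kg/s.
The evaporator receives (1−α)·811 of feed at 0.768 water and removes 0.801 of that water:
0.801×0.768×(1−α)×811 = 322.29
(1−α) = 322.29/498.9 = 0.6460;  α = 0.3540.

0.354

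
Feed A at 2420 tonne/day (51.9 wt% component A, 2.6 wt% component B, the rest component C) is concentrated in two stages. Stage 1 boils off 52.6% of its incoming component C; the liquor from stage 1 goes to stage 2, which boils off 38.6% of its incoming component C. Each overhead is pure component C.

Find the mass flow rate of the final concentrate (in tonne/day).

1639 tonne/day

component C in feed = 2420×0.455 = 1101.1 tonne/day.
After stage 1: component C left = (1−0.526)×1101.1 = 521.92; stream total = 1840.8 tonne/day.
After stage 2: component C left = (1−0.386)×521.92 = 320.46; final concentrate = 1639.4 tonne/day.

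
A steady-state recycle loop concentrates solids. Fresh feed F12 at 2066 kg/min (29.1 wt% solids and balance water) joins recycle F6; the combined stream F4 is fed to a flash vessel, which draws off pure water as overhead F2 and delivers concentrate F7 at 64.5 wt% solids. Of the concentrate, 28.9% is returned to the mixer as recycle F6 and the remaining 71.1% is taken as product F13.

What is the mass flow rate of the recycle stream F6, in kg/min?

378.9 kg/min

Overall solids balance (none leaves overhead): solids in fresh feed = solids in product, i.e. 2066×0.291 = (1−0.289)·F7·0.645.
F7 = 601.21/(0.645×0.711) = 1311 kg/min.
Recycle F6 = 0.289×1311 = 378.87 kg/min.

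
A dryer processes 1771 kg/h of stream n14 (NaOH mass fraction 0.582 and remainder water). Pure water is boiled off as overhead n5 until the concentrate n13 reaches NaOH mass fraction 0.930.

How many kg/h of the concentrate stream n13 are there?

1108 kg/h

NaOH is conserved: 1771×0.582 = 1030.7 kg/h all reports to the concentrate.
Concentrate = 1030.7/(target fraction) = 1108.3 kg/h.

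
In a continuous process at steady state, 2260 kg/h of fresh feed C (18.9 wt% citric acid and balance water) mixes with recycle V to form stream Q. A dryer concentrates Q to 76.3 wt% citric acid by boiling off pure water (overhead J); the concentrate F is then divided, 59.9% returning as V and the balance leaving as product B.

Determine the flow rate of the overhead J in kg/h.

Overall citric acid balance (none leaves overhead): citric acid in fresh feed = citric acid in product, i.e. 2260×0.189 = (1−0.599)·F·0.763.
F = 427.14/(0.763×0.401) = 1396.1 kg/h.
Recycle V = 0.599×1396.1 = 836.23 kg/h.
Combined feed Q = 2260 + 836.23 = 3096.2 kg/h.
Overhead J = Q − F = 3096.2 − 1396.1 = 1700.2 kg/h.

1700 kg/h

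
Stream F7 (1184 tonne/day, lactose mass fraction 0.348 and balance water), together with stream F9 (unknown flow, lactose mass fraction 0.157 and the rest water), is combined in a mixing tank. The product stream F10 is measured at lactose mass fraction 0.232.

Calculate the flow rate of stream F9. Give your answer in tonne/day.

Let F9 be the unknown flow. Total out = 1184 + F9.
lactose balance: 412.03 + 0.157·F9 = 0.232·(1184 + F9)
(0.157 − 0.232)·F9 = 0.232×1184 − 412.03 = -137.34
F9 = -137.34 / -0.075 = 1831.3 tonne/day

1831 tonne/day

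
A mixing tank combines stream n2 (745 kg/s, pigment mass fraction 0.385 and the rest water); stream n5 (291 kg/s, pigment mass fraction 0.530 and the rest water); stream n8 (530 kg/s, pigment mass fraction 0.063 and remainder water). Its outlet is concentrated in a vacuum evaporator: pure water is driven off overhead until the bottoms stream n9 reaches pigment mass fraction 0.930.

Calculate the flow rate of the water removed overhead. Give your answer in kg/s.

1056 kg/s

pigment entering = 745×0.385 + 291×0.530 + 530×0.063 = 474.44 kg/s.
All pigment reports to n9, so n9 = 474.44/0.930 = 510.16 kg/s.
Total feed = 1566 kg/s; overhead = 1566 − 510.16 = 1055.8 kg/s.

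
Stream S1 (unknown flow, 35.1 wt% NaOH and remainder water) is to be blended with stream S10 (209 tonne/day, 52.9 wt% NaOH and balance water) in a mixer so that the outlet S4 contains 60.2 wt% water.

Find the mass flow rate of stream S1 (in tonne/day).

582.5 tonne/day

Let S1 be the unknown flow. Total out = 209 + S1.
water balance: 98.439 + 0.649·S1 = 0.602·(209 + S1)
(0.649 − 0.602)·S1 = 0.602×209 − 98.439 = 27.379
S1 = 27.379 / 0.047 = 582.53 tonne/day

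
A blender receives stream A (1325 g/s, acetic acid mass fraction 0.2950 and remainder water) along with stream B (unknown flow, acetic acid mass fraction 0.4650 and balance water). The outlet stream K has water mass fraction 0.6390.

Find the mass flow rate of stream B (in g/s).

Let B be the unknown flow. Total out = 1325 + B.
water balance: 934.12 + 0.535·B = 0.639·(1325 + B)
(0.535 − 0.639)·B = 0.639×1325 − 934.12 = -87.45
B = -87.45 / -0.104 = 840.87 g/s

840.9 g/s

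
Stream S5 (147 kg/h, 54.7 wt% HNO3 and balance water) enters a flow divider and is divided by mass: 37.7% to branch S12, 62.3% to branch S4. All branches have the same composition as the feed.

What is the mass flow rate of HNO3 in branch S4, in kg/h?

Branch S4 total = 0.623×147 = 91.581 kg/h.
HNO3 in S4 = 0.547×91.581 = 50.095 kg/h.

50.09 kg/h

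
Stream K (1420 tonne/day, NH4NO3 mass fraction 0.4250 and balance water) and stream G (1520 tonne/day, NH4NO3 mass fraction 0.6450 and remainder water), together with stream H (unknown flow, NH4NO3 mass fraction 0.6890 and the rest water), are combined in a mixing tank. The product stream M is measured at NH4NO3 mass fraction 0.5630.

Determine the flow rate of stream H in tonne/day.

Let H be the unknown flow. Total out = 2940 + H.
NH4NO3 balance: 1583.9 + 0.689·H = 0.563·(2940 + H)
(0.689 − 0.563)·H = 0.563×2940 − 1583.9 = 71.32
H = 71.32 / 0.126 = 566.03 tonne/day

566 tonne/day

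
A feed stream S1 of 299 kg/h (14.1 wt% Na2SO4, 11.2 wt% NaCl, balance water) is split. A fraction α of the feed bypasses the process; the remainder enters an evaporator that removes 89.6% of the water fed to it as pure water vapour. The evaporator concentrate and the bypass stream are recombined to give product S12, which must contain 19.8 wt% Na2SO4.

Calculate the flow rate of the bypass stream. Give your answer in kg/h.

All 299×0.141 = 42.159 kg/h of Na2SO4 reaches S12, so S12 = 42.159/0.198 = 212.92 kg/h and vapour = 86.076 kg/h.
The evaporator receives (1−α)·299 of feed at 0.747 water and removes 0.896 of that water:
0.896×0.747×(1−α)×299 = 86.076
(1−α) = 86.076/200.12 = 0.4301;  α = 0.5699.
Bypass flow = 0.5699×299 = 170.4 kg/h.

170.4 kg/h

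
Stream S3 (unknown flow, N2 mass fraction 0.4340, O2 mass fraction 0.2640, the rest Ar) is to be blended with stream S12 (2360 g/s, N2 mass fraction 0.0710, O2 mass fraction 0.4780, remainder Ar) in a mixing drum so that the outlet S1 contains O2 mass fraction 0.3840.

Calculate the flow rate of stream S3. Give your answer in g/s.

1849 g/s

Let S3 be the unknown flow. Total out = 2360 + S3.
O2 balance: 1128.1 + 0.264·S3 = 0.384·(2360 + S3)
(0.264 − 0.384)·S3 = 0.384×2360 − 1128.1 = -221.84
S3 = -221.84 / -0.120 = 1848.7 g/s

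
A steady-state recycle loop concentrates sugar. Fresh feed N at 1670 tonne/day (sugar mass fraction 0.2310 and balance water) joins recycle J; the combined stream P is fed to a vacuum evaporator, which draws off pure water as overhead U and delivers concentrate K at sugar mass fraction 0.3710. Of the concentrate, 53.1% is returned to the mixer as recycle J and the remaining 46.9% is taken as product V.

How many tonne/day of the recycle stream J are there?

1177 tonne/day

Overall sugar balance (none leaves overhead): sugar in fresh feed = sugar in product, i.e. 1670×0.231 = (1−0.531)·K·0.371.
K = 385.77/(0.371×0.469) = 2217.1 tonne/day.
Recycle J = 0.531×2217.1 = 1177.3 tonne/day.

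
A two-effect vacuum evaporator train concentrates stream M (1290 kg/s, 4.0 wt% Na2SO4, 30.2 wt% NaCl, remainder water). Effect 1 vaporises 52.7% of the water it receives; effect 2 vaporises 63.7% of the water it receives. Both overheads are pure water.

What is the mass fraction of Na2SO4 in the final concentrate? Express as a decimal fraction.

water in feed = 1290×0.658 = 848.82 kg/s.
After stage 1: water left = (1−0.527)×848.82 = 401.49; stream total = 842.67 kg/s.
After stage 2: water left = (1−0.637)×401.49 = 145.74; final concentrate = 586.92 kg/s.
Na2SO4 fraction = 51.6/586.92 = 0.088.

0.088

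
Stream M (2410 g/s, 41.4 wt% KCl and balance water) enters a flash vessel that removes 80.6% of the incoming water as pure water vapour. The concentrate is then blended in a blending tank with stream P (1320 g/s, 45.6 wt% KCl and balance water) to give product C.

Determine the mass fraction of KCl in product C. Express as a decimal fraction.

Vapour removed = 0.806×0.586×2410 = 1138.3 g/s; concentrate = 1271.7 g/s.
KCl reaching the mixer = 997.74 (from concentrate) + 1320×0.456 = 1599.7 g/s.
Product flow = 1271.7 + 1320 = 2591.7 g/s; KCl fraction = 0.617.

0.617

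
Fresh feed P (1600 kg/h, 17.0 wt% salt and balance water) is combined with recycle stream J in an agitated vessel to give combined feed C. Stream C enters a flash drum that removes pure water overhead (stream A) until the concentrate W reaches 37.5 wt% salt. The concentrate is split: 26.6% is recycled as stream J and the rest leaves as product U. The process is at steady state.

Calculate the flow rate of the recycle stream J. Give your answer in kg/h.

262.9 kg/h

Overall salt balance (none leaves overhead): salt in fresh feed = salt in product, i.e. 1600×0.170 = (1−0.266)·W·0.375.
W = 272/(0.375×0.734) = 988.19 kg/h.
Recycle J = 0.266×988.19 = 262.86 kg/h.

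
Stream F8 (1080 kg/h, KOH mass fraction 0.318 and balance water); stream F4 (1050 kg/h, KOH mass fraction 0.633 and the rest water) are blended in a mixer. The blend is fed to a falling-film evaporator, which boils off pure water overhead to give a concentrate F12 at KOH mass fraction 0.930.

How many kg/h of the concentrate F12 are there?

KOH entering = 1080×0.318 + 1050×0.633 = 1008.1 kg/h.
All KOH reports to F12, so F12 = 1008.1/0.930 = 1084 kg/h.

1084 kg/h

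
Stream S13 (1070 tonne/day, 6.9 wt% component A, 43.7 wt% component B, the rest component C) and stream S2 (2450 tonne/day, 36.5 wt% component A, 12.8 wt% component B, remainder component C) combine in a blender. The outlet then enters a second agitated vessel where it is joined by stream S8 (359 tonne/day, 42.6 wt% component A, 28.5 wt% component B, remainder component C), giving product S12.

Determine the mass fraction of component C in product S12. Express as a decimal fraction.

Overall, product flow = 3879 tonne/day.
component C in = 1070×0.494 + 2450×0.507 + 359×0.289 = 1874.5 tonne/day.
component C fraction in S12 = 0.4832.

0.4832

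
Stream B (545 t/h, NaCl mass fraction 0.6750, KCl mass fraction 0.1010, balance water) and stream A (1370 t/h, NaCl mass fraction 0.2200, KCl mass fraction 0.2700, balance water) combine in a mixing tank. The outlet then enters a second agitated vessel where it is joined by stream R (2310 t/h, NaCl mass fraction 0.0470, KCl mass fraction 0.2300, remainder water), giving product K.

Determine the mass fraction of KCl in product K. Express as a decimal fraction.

Overall, product flow = 4225 t/h.
KCl in = 545×0.101 + 1370×0.270 + 2310×0.230 = 956.25 t/h.
KCl fraction in K = 0.2263.

0.2263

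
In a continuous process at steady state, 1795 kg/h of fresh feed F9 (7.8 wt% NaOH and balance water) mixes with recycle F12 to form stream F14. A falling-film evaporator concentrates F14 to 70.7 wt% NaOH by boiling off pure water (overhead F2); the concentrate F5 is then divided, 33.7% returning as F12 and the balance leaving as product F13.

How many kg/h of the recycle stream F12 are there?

Overall NaOH balance (none leaves overhead): NaOH in fresh feed = NaOH in product, i.e. 1795×0.078 = (1−0.337)·F5·0.707.
F5 = 140.01/(0.707×0.663) = 298.69 kg/h.
Recycle F12 = 0.337×298.69 = 100.66 kg/h.

100.7 kg/h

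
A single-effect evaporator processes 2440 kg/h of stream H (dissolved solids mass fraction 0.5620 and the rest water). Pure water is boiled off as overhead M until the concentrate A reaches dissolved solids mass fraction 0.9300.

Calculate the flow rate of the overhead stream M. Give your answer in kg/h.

dissolved solids is conserved: 2440×0.562 = 1371.3 kg/h all reports to the concentrate.
Concentrate = 1371.3/(target fraction) = 1474.5 kg/h.
Overhead = 2440 − 1474.5 = 965.51 kg/h.

965.5 kg/h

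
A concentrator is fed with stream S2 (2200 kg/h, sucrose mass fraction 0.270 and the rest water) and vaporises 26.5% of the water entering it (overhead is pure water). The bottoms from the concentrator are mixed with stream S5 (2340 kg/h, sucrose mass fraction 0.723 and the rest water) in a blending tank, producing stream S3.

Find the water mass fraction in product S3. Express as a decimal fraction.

Vapour removed = 0.265×0.730×2200 = 425.59 kg/h; concentrate = 1774.4 kg/h.
water reaching the mixer = 1180.4 (from concentrate) + 2340×0.277 = 1828.6 kg/h.
Product flow = 1774.4 + 2340 = 4114.4 kg/h; water fraction = 0.444.

0.444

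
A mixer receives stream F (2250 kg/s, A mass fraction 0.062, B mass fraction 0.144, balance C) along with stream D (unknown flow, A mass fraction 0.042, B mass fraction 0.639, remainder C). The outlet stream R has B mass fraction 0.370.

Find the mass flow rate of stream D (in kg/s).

1890 kg/s

Let D be the unknown flow. Total out = 2250 + D.
B balance: 324 + 0.639·D = 0.370·(2250 + D)
(0.639 − 0.370)·D = 0.370×2250 − 324 = 508.5
D = 508.5 / 0.269 = 1890.3 kg/s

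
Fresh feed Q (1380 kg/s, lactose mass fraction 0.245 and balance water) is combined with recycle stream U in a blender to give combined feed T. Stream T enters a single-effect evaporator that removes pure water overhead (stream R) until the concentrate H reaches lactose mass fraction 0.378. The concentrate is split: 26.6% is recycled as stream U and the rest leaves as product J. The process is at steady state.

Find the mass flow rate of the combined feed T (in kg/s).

1704 kg/s

Overall lactose balance (none leaves overhead): lactose in fresh feed = lactose in product, i.e. 1380×0.245 = (1−0.266)·H·0.378.
H = 338.1/(0.378×0.734) = 1218.6 kg/s.
Recycle U = 0.266×1218.6 = 324.14 kg/s.
Combined feed T = 1380 + 324.14 = 1704.1 kg/s.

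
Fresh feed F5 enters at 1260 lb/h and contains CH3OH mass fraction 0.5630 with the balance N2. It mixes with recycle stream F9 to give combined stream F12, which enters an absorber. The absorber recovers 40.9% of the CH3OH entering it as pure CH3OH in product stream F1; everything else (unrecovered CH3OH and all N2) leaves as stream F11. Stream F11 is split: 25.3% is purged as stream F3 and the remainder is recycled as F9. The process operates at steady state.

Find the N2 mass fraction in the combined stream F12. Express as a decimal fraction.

N2 enters only via F5 and leaves only via the purge: 1260×0.437 = 0.253×(N2 in F11), and the absorber passes all N2, so N2 in F12 = N2 in F11 = 2176.4 lb/h.
CH3OH in F12: m_A = 1260×0.563 + (1−0.253)·(1−0.409)·m_A, so m_A = 709.38/0.5585 = 1270.1 lb/h.
F12 = 1270.1 + 2176.4 = 3446.5 lb/h.
N2 fraction in F12 = 2176.4/3446.5 = 0.6315.

0.6315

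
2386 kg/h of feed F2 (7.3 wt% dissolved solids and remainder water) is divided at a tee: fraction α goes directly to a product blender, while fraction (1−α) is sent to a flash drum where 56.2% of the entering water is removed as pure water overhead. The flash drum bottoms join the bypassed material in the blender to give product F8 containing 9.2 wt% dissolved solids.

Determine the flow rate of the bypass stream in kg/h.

All 2386×0.073 = 174.18 kg/h of dissolved solids reaches F8, so F8 = 174.18/0.092 = 1893.2 kg/h and vapour = 492.76 kg/h.
The evaporator receives (1−α)·2386 of feed at 0.927 water and removes 0.562 of that water:
0.562×0.927×(1−α)×2386 = 492.76
(1−α) = 492.76/1243 = 0.3964;  α = 0.6036.
Bypass flow = 0.6036×2386 = 1440.2 kg/h.

1440 kg/h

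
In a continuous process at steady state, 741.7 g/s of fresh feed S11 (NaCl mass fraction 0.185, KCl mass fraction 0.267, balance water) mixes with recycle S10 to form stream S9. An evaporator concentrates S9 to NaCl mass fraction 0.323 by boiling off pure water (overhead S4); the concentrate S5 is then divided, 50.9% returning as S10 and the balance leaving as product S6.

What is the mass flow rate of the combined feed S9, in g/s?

Overall NaCl balance (none leaves overhead): NaCl in fresh feed = NaCl in product, i.e. 741.7×0.185 = (1−0.509)·S5·0.323.
S5 = 137.21/(0.323×0.491) = 865.2 g/s.
Recycle S10 = 0.509×865.2 = 440.39 g/s.
Combined feed S9 = 741.7 + 440.39 = 1182.1 g/s.

1182 g/s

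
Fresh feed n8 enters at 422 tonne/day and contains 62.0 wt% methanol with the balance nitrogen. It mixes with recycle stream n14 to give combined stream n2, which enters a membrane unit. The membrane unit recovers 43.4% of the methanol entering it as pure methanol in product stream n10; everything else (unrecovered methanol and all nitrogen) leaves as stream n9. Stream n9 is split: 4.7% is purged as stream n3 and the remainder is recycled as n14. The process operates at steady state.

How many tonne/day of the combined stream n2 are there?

3980 tonne/day

nitrogen enters only via n8 and leaves only via the purge: 422×0.380 = 0.047×(nitrogen in n9), and the membrane unit passes all nitrogen, so nitrogen in n2 = nitrogen in n9 = 3411.9 tonne/day.
methanol in n2: m_A = 422×0.620 + (1−0.047)·(1−0.434)·m_A, so m_A = 261.64/0.4606 = 568.04 tonne/day.
n2 = 568.04 + 3411.9 = 3980 tonne/day.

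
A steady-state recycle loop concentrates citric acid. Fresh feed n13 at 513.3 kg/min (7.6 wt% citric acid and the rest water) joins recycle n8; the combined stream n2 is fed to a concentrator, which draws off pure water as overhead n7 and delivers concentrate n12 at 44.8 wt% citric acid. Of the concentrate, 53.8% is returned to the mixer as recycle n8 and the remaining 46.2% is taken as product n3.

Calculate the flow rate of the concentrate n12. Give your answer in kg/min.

Overall citric acid balance (none leaves overhead): citric acid in fresh feed = citric acid in product, i.e. 513.3×0.076 = (1−0.538)·n12·0.448.
n12 = 39.011/(0.448×0.462) = 188.48 kg/min.

188.5 kg/min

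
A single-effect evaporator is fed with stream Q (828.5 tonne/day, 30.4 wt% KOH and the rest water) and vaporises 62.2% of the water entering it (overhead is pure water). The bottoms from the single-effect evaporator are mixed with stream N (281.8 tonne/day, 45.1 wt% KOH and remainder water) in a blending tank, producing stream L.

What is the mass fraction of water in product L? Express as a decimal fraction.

0.496

Vapour removed = 0.622×0.696×828.5 = 358.67 tonne/day; concentrate = 469.83 tonne/day.
water reaching the mixer = 217.97 (from concentrate) + 281.8×0.549 = 372.68 tonne/day.
Product flow = 469.83 + 281.8 = 751.63 tonne/day; water fraction = 0.496.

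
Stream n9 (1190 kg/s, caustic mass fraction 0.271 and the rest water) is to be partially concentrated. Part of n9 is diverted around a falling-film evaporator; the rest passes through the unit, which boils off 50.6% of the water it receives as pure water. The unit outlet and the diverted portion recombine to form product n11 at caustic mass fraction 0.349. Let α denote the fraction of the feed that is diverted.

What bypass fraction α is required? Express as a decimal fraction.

0.394

All 1190×0.271 = 322.49 kg/s of caustic reaches n11, so n11 = 322.49/0.349 = 924.04 kg/s and vapour = 265.96 kg/s.
The evaporator receives (1−α)·1190 of feed at 0.729 water and removes 0.506 of that water:
0.506×0.729×(1−α)×1190 = 265.96
(1−α) = 265.96/438.96 = 0.6059;  α = 0.3941.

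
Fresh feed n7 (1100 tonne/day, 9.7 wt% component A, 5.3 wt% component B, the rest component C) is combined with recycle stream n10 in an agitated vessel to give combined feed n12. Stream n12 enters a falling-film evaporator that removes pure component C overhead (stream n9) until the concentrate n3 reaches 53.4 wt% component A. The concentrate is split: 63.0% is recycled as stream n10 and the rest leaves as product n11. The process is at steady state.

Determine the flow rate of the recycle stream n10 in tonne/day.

Overall component A balance (none leaves overhead): component A in fresh feed = component A in product, i.e. 1100×0.097 = (1−0.630)·n3·0.534.
n3 = 106.7/(0.534×0.370) = 540.03 tonne/day.
Recycle n10 = 0.630×540.03 = 340.22 tonne/day.

340.2 tonne/day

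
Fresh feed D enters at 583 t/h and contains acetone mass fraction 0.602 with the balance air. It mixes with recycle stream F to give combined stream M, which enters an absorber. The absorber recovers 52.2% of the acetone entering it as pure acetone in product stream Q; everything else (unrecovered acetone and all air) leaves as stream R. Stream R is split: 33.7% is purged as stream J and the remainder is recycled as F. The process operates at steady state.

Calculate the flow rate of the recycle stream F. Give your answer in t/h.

619.3 t/h

air enters only via D and leaves only via the purge: 583×0.398 = 0.337×(air in R), and the absorber passes all air, so air in M = air in R = 688.53 t/h.
acetone in M: m_A = 583×0.602 + (1−0.337)·(1−0.522)·m_A, so m_A = 350.97/0.6831 = 513.79 t/h.
R = (1−0.522)×513.79 + 688.53 = 934.12 t/h.
Recycle F = (1−0.337)×934.12 = 619.32 t/h.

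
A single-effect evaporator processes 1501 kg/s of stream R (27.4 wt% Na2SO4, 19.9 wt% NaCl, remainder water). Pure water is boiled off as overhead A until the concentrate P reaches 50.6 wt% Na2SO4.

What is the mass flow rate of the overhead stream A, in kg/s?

688.2 kg/s

Na2SO4 is conserved: 1501×0.274 = 411.27 kg/s all reports to the concentrate.
Concentrate = 411.27/(target fraction) = 812.79 kg/s.
Overhead = 1501 − 812.79 = 688.21 kg/s.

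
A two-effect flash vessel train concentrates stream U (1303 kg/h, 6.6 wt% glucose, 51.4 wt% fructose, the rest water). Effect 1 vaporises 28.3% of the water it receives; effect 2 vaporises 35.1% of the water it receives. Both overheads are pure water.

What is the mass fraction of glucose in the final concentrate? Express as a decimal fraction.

0.0851

water in feed = 1303×0.420 = 547.26 kg/h.
After stage 1: water left = (1−0.283)×547.26 = 392.39; stream total = 1148.1 kg/h.
After stage 2: water left = (1−0.351)×392.39 = 254.66; final concentrate = 1010.4 kg/h.
glucose fraction = 85.998/1010.4 = 0.0851.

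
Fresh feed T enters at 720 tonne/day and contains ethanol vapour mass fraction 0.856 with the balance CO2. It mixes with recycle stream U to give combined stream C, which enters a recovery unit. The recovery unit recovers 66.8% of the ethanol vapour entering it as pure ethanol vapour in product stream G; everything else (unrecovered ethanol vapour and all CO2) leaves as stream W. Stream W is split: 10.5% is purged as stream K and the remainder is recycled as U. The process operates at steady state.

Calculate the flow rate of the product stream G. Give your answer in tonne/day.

585.8 tonne/day

ethanol vapour in C: m_A = 720×0.856 + (1−0.105)·(1−0.668)·m_A, so m_A = 616.32/0.7029 = 876.87 tonne/day.
Product G = 0.668×876.87 = 585.75 tonne/day.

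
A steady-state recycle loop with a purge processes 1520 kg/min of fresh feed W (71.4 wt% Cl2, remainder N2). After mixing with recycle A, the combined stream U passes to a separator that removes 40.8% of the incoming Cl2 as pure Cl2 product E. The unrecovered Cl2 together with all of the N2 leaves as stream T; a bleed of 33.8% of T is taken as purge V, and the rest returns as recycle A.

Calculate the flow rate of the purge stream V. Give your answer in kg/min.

N2 enters only via W and leaves only via the purge: 1520×0.286 = 0.338×(N2 in T), and the separator passes all N2, so N2 in U = N2 in T = 1286.2 kg/min.
Cl2 in U: m_A = 1520×0.714 + (1−0.338)·(1−0.408)·m_A, so m_A = 1085.3/0.6081 = 1784.7 kg/min.
T = (1−0.408)×1784.7 + 1286.2 = 2342.7 kg/min.
Purge V = 0.338×2342.7 = 791.83 kg/min.

791.8 kg/min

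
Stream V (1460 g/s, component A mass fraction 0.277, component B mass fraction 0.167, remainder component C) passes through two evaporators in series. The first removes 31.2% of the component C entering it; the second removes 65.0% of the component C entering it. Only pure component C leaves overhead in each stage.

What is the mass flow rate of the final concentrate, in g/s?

component C in feed = 1460×0.556 = 811.76 g/s.
After stage 1: component C left = (1−0.312)×811.76 = 558.49; stream total = 1206.7 g/s.
After stage 2: component C left = (1−0.650)×558.49 = 195.47; final concentrate = 843.71 g/s.

843.7 g/s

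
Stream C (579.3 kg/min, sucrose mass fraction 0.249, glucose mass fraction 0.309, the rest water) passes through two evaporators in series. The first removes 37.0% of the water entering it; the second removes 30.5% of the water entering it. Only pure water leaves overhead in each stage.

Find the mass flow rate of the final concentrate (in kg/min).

water in feed = 579.3×0.442 = 256.05 kg/min.
After stage 1: water left = (1−0.370)×256.05 = 161.31; stream total = 484.56 kg/min.
After stage 2: water left = (1−0.305)×161.31 = 112.11; final concentrate = 435.36 kg/min.

435.4 kg/min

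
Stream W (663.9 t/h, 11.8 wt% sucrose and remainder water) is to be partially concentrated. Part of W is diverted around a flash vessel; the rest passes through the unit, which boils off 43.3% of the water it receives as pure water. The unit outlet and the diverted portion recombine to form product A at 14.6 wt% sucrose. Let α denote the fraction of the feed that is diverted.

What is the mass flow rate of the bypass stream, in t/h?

330.5 t/h

All 663.9×0.118 = 78.34 t/h of sucrose reaches A, so A = 78.34/0.146 = 536.58 t/h and vapour = 127.32 t/h.
The evaporator receives (1−α)·663.9 of feed at 0.882 water and removes 0.433 of that water:
0.433×0.882×(1−α)×663.9 = 127.32
(1−α) = 127.32/253.55 = 0.5022;  α = 0.4978.
Bypass flow = 0.4978×663.9 = 330.51 t/h.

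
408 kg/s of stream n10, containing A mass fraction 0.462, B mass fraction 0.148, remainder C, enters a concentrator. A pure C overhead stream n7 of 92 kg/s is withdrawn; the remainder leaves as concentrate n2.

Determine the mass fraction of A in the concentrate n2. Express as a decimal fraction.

0.597

A is not removed: 408×0.462 = 188.5 kg/s of A enters n2.
Concentrate = 408 − 92 = 316 kg/s.
Mass fraction = 188.5/316 = 0.597.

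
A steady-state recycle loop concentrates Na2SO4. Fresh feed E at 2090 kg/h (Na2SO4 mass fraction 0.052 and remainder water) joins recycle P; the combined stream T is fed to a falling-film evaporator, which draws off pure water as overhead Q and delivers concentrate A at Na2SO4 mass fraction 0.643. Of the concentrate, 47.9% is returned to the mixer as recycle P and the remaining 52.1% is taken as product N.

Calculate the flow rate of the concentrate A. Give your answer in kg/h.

Overall Na2SO4 balance (none leaves overhead): Na2SO4 in fresh feed = Na2SO4 in product, i.e. 2090×0.052 = (1−0.479)·A·0.643.
A = 108.68/(0.643×0.521) = 324.42 kg/h.

324.4 kg/h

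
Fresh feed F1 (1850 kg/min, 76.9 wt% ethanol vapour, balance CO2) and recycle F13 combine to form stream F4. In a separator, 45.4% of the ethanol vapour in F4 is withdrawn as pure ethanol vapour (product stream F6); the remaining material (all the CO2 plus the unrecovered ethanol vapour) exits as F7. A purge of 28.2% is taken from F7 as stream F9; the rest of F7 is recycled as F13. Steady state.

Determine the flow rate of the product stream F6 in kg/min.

ethanol vapour in F4: m_A = 1850×0.769 + (1−0.282)·(1−0.454)·m_A, so m_A = 1422.7/0.6080 = 2340 kg/min.
Product F6 = 0.454×2340 = 1062.4 kg/min.

1062 kg/min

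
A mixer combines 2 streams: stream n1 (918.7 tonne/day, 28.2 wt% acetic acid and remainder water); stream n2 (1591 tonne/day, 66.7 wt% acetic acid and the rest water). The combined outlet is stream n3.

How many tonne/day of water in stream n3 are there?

1189 tonne/day

water out = water in = 918.7×0.718 + 1591×0.333 = 1189.4 tonne/day.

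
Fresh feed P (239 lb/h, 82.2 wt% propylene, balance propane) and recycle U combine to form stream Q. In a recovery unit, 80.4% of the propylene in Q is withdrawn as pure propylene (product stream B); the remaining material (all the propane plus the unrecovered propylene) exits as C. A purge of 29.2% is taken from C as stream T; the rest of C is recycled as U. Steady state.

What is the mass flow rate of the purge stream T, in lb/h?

propane enters only via P and leaves only via the purge: 239×0.178 = 0.292×(propane in C), and the recovery unit passes all propane, so propane in Q = propane in C = 145.69 lb/h.
propylene in Q: m_A = 239×0.822 + (1−0.292)·(1−0.804)·m_A, so m_A = 196.46/0.8612 = 228.11 lb/h.
C = (1−0.804)×228.11 + 145.69 = 190.4 lb/h.
Purge T = 0.292×190.4 = 55.597 lb/h.

55.6 lb/h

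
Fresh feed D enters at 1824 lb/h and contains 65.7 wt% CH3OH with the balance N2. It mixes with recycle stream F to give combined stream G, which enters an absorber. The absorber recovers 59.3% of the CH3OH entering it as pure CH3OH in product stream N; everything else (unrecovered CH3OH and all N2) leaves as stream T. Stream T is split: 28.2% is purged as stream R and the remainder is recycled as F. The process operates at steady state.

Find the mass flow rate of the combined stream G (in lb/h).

3912 lb/h

N2 enters only via D and leaves only via the purge: 1824×0.343 = 0.282×(N2 in T), and the absorber passes all N2, so N2 in G = N2 in T = 2218.6 lb/h.
CH3OH in G: m_A = 1824×0.657 + (1−0.282)·(1−0.593)·m_A, so m_A = 1198.4/0.7078 = 1693.2 lb/h.
G = 1693.2 + 2218.6 = 3911.7 lb/h.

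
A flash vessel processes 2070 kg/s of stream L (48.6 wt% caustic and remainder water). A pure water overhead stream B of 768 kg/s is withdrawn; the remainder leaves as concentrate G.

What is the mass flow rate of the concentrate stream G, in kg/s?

Concentrate = 2070 − 768 = 1302 kg/s.

1302 kg/s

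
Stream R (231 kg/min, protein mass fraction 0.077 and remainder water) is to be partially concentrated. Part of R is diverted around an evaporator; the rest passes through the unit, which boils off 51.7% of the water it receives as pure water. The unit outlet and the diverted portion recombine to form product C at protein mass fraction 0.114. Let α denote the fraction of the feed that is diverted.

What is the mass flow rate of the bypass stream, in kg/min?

73.89 kg/min

All 231×0.077 = 17.787 kg/min of protein reaches C, so C = 17.787/0.114 = 156.03 kg/min and vapour = 74.974 kg/min.
The evaporator receives (1−α)·231 of feed at 0.923 water and removes 0.517 of that water:
0.517×0.923×(1−α)×231 = 74.974
(1−α) = 74.974/110.23 = 0.6801;  α = 0.3199.
Bypass flow = 0.3199×231 = 73.885 kg/min.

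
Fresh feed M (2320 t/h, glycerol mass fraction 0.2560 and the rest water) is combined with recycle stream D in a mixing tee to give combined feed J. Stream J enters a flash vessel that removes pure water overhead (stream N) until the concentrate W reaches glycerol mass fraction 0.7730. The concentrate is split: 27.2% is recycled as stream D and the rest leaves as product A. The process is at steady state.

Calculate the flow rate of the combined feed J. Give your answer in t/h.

2607 t/h

Overall glycerol balance (none leaves overhead): glycerol in fresh feed = glycerol in product, i.e. 2320×0.256 = (1−0.272)·W·0.773.
W = 593.92/(0.773×0.728) = 1055.4 t/h.
Recycle D = 0.272×1055.4 = 287.07 t/h.
Combined feed J = 2320 + 287.07 = 2607.1 t/h.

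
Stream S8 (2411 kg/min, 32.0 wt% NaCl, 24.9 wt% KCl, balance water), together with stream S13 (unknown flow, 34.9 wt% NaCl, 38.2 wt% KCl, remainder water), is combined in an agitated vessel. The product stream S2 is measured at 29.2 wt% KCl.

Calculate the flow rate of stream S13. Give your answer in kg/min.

Let S13 be the unknown flow. Total out = 2411 + S13.
KCl balance: 600.34 + 0.382·S13 = 0.292·(2411 + S13)
(0.382 − 0.292)·S13 = 0.292×2411 − 600.34 = 103.67
S13 = 103.67 / 0.090 = 1151.9 kg/min

1152 kg/min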